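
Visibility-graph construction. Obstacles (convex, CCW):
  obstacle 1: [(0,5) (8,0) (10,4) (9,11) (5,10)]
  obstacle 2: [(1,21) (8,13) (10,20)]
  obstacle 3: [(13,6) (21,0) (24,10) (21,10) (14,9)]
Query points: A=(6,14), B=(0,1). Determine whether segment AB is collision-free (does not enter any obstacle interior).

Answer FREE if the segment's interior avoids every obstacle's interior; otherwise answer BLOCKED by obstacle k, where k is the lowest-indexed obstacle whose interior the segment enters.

Obstacle 1 [(0,5) (8,0) (10,4) (9,11) (5,10)]:
  edge (0,5)–(8,0): crosses AB
  edge (8,0)–(10,4): clear
  edge (10,4)–(9,11): clear
  edge (9,11)–(5,10): clear
  edge (5,10)–(0,5): crosses AB
  → BLOCKED
Obstacle 2 [(1,21) (8,13) (10,20)]:
  edge (1,21)–(8,13): clear
  edge (8,13)–(10,20): clear
  edge (10,20)–(1,21): clear
  midpoint (3,15/2) outside
  → clear
Obstacle 3 [(13,6) (21,0) (24,10) (21,10) (14,9)]:
  edge (13,6)–(21,0): clear
  edge (21,0)–(24,10): clear
  edge (24,10)–(21,10): clear
  edge (21,10)–(14,9): clear
  edge (14,9)–(13,6): clear
  midpoint (3,15/2) outside
  → clear

BLOCKED by obstacle 1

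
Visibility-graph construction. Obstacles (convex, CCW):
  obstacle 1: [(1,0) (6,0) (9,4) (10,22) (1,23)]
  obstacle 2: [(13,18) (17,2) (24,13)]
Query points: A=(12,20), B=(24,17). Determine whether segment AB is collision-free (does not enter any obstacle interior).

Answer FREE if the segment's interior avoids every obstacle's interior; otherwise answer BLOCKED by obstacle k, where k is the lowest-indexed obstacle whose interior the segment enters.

Obstacle 1 [(1,0) (6,0) (9,4) (10,22) (1,23)]:
  edge (1,0)–(6,0): clear
  edge (6,0)–(9,4): clear
  edge (9,4)–(10,22): clear
  edge (10,22)–(1,23): clear
  edge (1,23)–(1,0): clear
  midpoint (18,37/2) outside
  → clear
Obstacle 2 [(13,18) (17,2) (24,13)]:
  edge (13,18)–(17,2): clear
  edge (17,2)–(24,13): clear
  edge (24,13)–(13,18): clear
  midpoint (18,37/2) outside
  → clear

FREE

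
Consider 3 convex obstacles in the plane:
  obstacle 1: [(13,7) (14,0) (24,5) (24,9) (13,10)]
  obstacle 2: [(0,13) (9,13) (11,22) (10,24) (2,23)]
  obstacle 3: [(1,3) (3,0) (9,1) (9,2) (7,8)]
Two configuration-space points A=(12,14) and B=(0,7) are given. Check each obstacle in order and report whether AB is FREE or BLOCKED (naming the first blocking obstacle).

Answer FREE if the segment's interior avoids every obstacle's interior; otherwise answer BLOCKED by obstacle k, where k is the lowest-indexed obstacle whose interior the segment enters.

Obstacle 1 [(13,7) (14,0) (24,5) (24,9) (13,10)]:
  edge (13,7)–(14,0): clear
  edge (14,0)–(24,5): clear
  edge (24,5)–(24,9): clear
  edge (24,9)–(13,10): clear
  edge (13,10)–(13,7): clear
  midpoint (6,21/2) outside
  → clear
Obstacle 2 [(0,13) (9,13) (11,22) (10,24) (2,23)]:
  edge (0,13)–(9,13): clear
  edge (9,13)–(11,22): clear
  edge (11,22)–(10,24): clear
  edge (10,24)–(2,23): clear
  edge (2,23)–(0,13): clear
  midpoint (6,21/2) outside
  → clear
Obstacle 3 [(1,3) (3,0) (9,1) (9,2) (7,8)]:
  edge (1,3)–(3,0): clear
  edge (3,0)–(9,1): clear
  edge (9,1)–(9,2): clear
  edge (9,2)–(7,8): clear
  edge (7,8)–(1,3): clear
  midpoint (6,21/2) outside
  → clear

FREE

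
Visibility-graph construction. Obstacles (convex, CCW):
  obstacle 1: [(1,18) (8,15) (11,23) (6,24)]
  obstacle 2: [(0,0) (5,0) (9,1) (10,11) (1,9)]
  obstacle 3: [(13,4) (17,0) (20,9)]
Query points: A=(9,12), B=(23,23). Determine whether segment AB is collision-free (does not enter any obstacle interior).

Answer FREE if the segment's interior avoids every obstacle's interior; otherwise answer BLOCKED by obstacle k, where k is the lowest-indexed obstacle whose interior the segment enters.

FREE

Obstacle 1 [(1,18) (8,15) (11,23) (6,24)]:
  edge (1,18)–(8,15): clear
  edge (8,15)–(11,23): clear
  edge (11,23)–(6,24): clear
  edge (6,24)–(1,18): clear
  midpoint (16,35/2) outside
  → clear
Obstacle 2 [(0,0) (5,0) (9,1) (10,11) (1,9)]:
  edge (0,0)–(5,0): clear
  edge (5,0)–(9,1): clear
  edge (9,1)–(10,11): clear
  edge (10,11)–(1,9): clear
  edge (1,9)–(0,0): clear
  midpoint (16,35/2) outside
  → clear
Obstacle 3 [(13,4) (17,0) (20,9)]:
  edge (13,4)–(17,0): clear
  edge (17,0)–(20,9): clear
  edge (20,9)–(13,4): clear
  midpoint (16,35/2) outside
  → clear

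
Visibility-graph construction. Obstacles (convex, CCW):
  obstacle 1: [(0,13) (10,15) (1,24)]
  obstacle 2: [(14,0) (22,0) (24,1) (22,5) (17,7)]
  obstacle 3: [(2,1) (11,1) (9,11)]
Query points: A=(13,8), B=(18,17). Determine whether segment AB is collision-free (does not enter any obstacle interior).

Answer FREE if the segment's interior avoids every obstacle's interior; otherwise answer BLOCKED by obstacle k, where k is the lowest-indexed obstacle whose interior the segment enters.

Obstacle 1 [(0,13) (10,15) (1,24)]:
  edge (0,13)–(10,15): clear
  edge (10,15)–(1,24): clear
  edge (1,24)–(0,13): clear
  midpoint (31/2,25/2) outside
  → clear
Obstacle 2 [(14,0) (22,0) (24,1) (22,5) (17,7)]:
  edge (14,0)–(22,0): clear
  edge (22,0)–(24,1): clear
  edge (24,1)–(22,5): clear
  edge (22,5)–(17,7): clear
  edge (17,7)–(14,0): clear
  midpoint (31/2,25/2) outside
  → clear
Obstacle 3 [(2,1) (11,1) (9,11)]:
  edge (2,1)–(11,1): clear
  edge (11,1)–(9,11): clear
  edge (9,11)–(2,1): clear
  midpoint (31/2,25/2) outside
  → clear

FREE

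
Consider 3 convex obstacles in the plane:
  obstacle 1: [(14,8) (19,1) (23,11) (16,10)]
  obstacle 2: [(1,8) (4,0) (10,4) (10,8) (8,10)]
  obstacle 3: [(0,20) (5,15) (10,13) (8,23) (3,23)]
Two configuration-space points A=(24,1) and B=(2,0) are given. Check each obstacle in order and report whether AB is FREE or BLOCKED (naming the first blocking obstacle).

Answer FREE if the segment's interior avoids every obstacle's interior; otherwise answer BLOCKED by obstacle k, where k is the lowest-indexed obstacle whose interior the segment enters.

BLOCKED by obstacle 2

Obstacle 1 [(14,8) (19,1) (23,11) (16,10)]:
  edge (14,8)–(19,1): clear
  edge (19,1)–(23,11): clear
  edge (23,11)–(16,10): clear
  edge (16,10)–(14,8): clear
  midpoint (13,1/2) outside
  → clear
Obstacle 2 [(1,8) (4,0) (10,4) (10,8) (8,10)]:
  edge (1,8)–(4,0): crosses AB
  edge (4,0)–(10,4): crosses AB
  edge (10,4)–(10,8): clear
  edge (10,8)–(8,10): clear
  edge (8,10)–(1,8): clear
  → BLOCKED
Obstacle 3 [(0,20) (5,15) (10,13) (8,23) (3,23)]:
  edge (0,20)–(5,15): clear
  edge (5,15)–(10,13): clear
  edge (10,13)–(8,23): clear
  edge (8,23)–(3,23): clear
  edge (3,23)–(0,20): clear
  midpoint (13,1/2) outside
  → clear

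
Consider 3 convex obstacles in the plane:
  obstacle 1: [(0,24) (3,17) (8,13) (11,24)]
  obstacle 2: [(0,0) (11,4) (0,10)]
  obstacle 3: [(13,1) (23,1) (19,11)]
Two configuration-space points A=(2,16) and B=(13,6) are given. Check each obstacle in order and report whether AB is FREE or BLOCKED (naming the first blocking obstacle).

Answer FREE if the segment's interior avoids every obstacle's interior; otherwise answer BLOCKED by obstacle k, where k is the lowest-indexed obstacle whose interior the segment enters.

Obstacle 1 [(0,24) (3,17) (8,13) (11,24)]:
  edge (0,24)–(3,17): clear
  edge (3,17)–(8,13): clear
  edge (8,13)–(11,24): clear
  edge (11,24)–(0,24): clear
  midpoint (15/2,11) outside
  → clear
Obstacle 2 [(0,0) (11,4) (0,10)]:
  edge (0,0)–(11,4): clear
  edge (11,4)–(0,10): clear
  edge (0,10)–(0,0): clear
  midpoint (15/2,11) outside
  → clear
Obstacle 3 [(13,1) (23,1) (19,11)]:
  edge (13,1)–(23,1): clear
  edge (23,1)–(19,11): clear
  edge (19,11)–(13,1): clear
  midpoint (15/2,11) outside
  → clear

FREE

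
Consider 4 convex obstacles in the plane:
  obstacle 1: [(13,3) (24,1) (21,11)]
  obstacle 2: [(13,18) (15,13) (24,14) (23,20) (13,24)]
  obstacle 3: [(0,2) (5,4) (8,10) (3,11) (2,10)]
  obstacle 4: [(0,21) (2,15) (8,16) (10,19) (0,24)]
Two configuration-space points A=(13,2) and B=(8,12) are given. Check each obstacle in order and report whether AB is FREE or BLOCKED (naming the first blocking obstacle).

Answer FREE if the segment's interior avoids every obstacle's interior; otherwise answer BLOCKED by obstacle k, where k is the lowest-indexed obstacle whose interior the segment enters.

Obstacle 1 [(13,3) (24,1) (21,11)]:
  edge (13,3)–(24,1): clear
  edge (24,1)–(21,11): clear
  edge (21,11)–(13,3): clear
  midpoint (21/2,7) outside
  → clear
Obstacle 2 [(13,18) (15,13) (24,14) (23,20) (13,24)]:
  edge (13,18)–(15,13): clear
  edge (15,13)–(24,14): clear
  edge (24,14)–(23,20): clear
  edge (23,20)–(13,24): clear
  edge (13,24)–(13,18): clear
  midpoint (21/2,7) outside
  → clear
Obstacle 3 [(0,2) (5,4) (8,10) (3,11) (2,10)]:
  edge (0,2)–(5,4): clear
  edge (5,4)–(8,10): clear
  edge (8,10)–(3,11): clear
  edge (3,11)–(2,10): clear
  edge (2,10)–(0,2): clear
  midpoint (21/2,7) outside
  → clear
Obstacle 4 [(0,21) (2,15) (8,16) (10,19) (0,24)]:
  edge (0,21)–(2,15): clear
  edge (2,15)–(8,16): clear
  edge (8,16)–(10,19): clear
  edge (10,19)–(0,24): clear
  edge (0,24)–(0,21): clear
  midpoint (21/2,7) outside
  → clear

FREE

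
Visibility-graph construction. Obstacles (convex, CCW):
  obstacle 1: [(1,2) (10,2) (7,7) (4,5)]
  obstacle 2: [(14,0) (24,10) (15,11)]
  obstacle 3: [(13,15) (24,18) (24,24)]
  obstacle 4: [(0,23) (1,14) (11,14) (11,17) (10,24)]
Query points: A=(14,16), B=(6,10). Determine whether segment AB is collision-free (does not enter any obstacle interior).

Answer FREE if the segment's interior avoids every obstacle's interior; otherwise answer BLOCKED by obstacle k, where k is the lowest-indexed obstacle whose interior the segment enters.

Obstacle 1 [(1,2) (10,2) (7,7) (4,5)]:
  edge (1,2)–(10,2): clear
  edge (10,2)–(7,7): clear
  edge (7,7)–(4,5): clear
  edge (4,5)–(1,2): clear
  midpoint (10,13) outside
  → clear
Obstacle 2 [(14,0) (24,10) (15,11)]:
  edge (14,0)–(24,10): clear
  edge (24,10)–(15,11): clear
  edge (15,11)–(14,0): clear
  midpoint (10,13) outside
  → clear
Obstacle 3 [(13,15) (24,18) (24,24)]:
  edge (13,15)–(24,18): clear
  edge (24,18)–(24,24): clear
  edge (24,24)–(13,15): clear
  midpoint (10,13) outside
  → clear
Obstacle 4 [(0,23) (1,14) (11,14) (11,17) (10,24)]:
  edge (0,23)–(1,14): clear
  edge (1,14)–(11,14): clear
  edge (11,14)–(11,17): clear
  edge (11,17)–(10,24): clear
  edge (10,24)–(0,23): clear
  midpoint (10,13) outside
  → clear

FREE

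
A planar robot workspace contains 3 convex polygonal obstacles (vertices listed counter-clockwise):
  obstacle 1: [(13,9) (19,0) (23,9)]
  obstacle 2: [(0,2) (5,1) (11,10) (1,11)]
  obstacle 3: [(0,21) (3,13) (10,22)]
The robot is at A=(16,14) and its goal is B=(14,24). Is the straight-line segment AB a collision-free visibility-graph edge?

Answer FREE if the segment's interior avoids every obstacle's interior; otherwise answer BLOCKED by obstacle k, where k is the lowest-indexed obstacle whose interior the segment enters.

FREE

Obstacle 1 [(13,9) (19,0) (23,9)]:
  edge (13,9)–(19,0): clear
  edge (19,0)–(23,9): clear
  edge (23,9)–(13,9): clear
  midpoint (15,19) outside
  → clear
Obstacle 2 [(0,2) (5,1) (11,10) (1,11)]:
  edge (0,2)–(5,1): clear
  edge (5,1)–(11,10): clear
  edge (11,10)–(1,11): clear
  edge (1,11)–(0,2): clear
  midpoint (15,19) outside
  → clear
Obstacle 3 [(0,21) (3,13) (10,22)]:
  edge (0,21)–(3,13): clear
  edge (3,13)–(10,22): clear
  edge (10,22)–(0,21): clear
  midpoint (15,19) outside
  → clear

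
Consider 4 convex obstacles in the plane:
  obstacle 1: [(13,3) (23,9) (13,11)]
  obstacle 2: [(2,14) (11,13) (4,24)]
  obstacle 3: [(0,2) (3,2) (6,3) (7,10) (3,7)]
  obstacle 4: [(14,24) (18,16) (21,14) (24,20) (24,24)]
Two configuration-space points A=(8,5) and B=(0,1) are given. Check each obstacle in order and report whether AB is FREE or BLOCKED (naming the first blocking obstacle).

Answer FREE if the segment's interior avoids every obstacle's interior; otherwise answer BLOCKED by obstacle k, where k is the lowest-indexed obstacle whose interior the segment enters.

BLOCKED by obstacle 3

Obstacle 1 [(13,3) (23,9) (13,11)]:
  edge (13,3)–(23,9): clear
  edge (23,9)–(13,11): clear
  edge (13,11)–(13,3): clear
  midpoint (4,3) outside
  → clear
Obstacle 2 [(2,14) (11,13) (4,24)]:
  edge (2,14)–(11,13): clear
  edge (11,13)–(4,24): clear
  edge (4,24)–(2,14): clear
  midpoint (4,3) outside
  → clear
Obstacle 3 [(0,2) (3,2) (6,3) (7,10) (3,7)]:
  edge (0,2)–(3,2): crosses AB
  edge (3,2)–(6,3): clear
  edge (6,3)–(7,10): crosses AB
  edge (7,10)–(3,7): clear
  edge (3,7)–(0,2): clear
  → BLOCKED
Obstacle 4 [(14,24) (18,16) (21,14) (24,20) (24,24)]:
  edge (14,24)–(18,16): clear
  edge (18,16)–(21,14): clear
  edge (21,14)–(24,20): clear
  edge (24,20)–(24,24): clear
  edge (24,24)–(14,24): clear
  midpoint (4,3) outside
  → clear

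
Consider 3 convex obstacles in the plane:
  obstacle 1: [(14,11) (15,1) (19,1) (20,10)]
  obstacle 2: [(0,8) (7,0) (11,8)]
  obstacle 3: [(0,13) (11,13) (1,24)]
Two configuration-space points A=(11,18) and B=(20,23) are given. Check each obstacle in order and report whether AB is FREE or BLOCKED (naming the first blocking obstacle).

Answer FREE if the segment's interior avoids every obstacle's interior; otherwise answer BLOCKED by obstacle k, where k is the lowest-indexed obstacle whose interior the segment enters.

FREE

Obstacle 1 [(14,11) (15,1) (19,1) (20,10)]:
  edge (14,11)–(15,1): clear
  edge (15,1)–(19,1): clear
  edge (19,1)–(20,10): clear
  edge (20,10)–(14,11): clear
  midpoint (31/2,41/2) outside
  → clear
Obstacle 2 [(0,8) (7,0) (11,8)]:
  edge (0,8)–(7,0): clear
  edge (7,0)–(11,8): clear
  edge (11,8)–(0,8): clear
  midpoint (31/2,41/2) outside
  → clear
Obstacle 3 [(0,13) (11,13) (1,24)]:
  edge (0,13)–(11,13): clear
  edge (11,13)–(1,24): clear
  edge (1,24)–(0,13): clear
  midpoint (31/2,41/2) outside
  → clear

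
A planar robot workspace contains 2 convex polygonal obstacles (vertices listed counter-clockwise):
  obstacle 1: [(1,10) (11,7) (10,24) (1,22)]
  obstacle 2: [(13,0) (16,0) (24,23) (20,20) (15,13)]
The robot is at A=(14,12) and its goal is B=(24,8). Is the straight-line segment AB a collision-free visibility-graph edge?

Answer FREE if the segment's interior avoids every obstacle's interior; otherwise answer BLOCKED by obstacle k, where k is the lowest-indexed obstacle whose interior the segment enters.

Obstacle 1 [(1,10) (11,7) (10,24) (1,22)]:
  edge (1,10)–(11,7): clear
  edge (11,7)–(10,24): clear
  edge (10,24)–(1,22): clear
  edge (1,22)–(1,10): clear
  midpoint (19,10) outside
  → clear
Obstacle 2 [(13,0) (16,0) (24,23) (20,20) (15,13)]:
  edge (13,0)–(16,0): clear
  edge (16,0)–(24,23): crosses AB
  edge (24,23)–(20,20): clear
  edge (20,20)–(15,13): clear
  edge (15,13)–(13,0): crosses AB
  → BLOCKED

BLOCKED by obstacle 2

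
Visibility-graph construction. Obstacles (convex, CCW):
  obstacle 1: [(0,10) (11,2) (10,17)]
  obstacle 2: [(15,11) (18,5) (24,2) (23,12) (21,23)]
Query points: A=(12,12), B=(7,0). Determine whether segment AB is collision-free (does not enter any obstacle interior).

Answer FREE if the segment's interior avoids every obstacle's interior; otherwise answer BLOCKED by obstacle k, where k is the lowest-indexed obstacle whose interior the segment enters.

BLOCKED by obstacle 1

Obstacle 1 [(0,10) (11,2) (10,17)]:
  edge (0,10)–(11,2): crosses AB
  edge (11,2)–(10,17): crosses AB
  edge (10,17)–(0,10): clear
  → BLOCKED
Obstacle 2 [(15,11) (18,5) (24,2) (23,12) (21,23)]:
  edge (15,11)–(18,5): clear
  edge (18,5)–(24,2): clear
  edge (24,2)–(23,12): clear
  edge (23,12)–(21,23): clear
  edge (21,23)–(15,11): clear
  midpoint (19/2,6) outside
  → clear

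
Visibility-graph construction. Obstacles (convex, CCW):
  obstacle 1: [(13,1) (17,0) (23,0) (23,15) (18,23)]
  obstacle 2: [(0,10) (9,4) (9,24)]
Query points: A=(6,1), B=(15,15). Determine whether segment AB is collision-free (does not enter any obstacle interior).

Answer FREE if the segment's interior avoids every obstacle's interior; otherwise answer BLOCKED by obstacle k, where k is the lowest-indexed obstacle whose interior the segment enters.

BLOCKED by obstacle 2

Obstacle 1 [(13,1) (17,0) (23,0) (23,15) (18,23)]:
  edge (13,1)–(17,0): clear
  edge (17,0)–(23,0): clear
  edge (23,0)–(23,15): clear
  edge (23,15)–(18,23): clear
  edge (18,23)–(13,1): clear
  midpoint (21/2,8) outside
  → clear
Obstacle 2 [(0,10) (9,4) (9,24)]:
  edge (0,10)–(9,4): crosses AB
  edge (9,4)–(9,24): crosses AB
  edge (9,24)–(0,10): clear
  → BLOCKED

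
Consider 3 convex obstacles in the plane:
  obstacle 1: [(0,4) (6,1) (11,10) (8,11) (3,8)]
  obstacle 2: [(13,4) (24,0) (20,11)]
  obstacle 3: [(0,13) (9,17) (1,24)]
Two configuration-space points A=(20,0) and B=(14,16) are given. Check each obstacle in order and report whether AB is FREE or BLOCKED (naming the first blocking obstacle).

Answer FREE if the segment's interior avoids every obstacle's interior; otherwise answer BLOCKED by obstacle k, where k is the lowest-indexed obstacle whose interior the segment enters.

Obstacle 1 [(0,4) (6,1) (11,10) (8,11) (3,8)]:
  edge (0,4)–(6,1): clear
  edge (6,1)–(11,10): clear
  edge (11,10)–(8,11): clear
  edge (8,11)–(3,8): clear
  edge (3,8)–(0,4): clear
  midpoint (17,8) outside
  → clear
Obstacle 2 [(13,4) (24,0) (20,11)]:
  edge (13,4)–(24,0): crosses AB
  edge (24,0)–(20,11): clear
  edge (20,11)–(13,4): crosses AB
  → BLOCKED
Obstacle 3 [(0,13) (9,17) (1,24)]:
  edge (0,13)–(9,17): clear
  edge (9,17)–(1,24): clear
  edge (1,24)–(0,13): clear
  midpoint (17,8) outside
  → clear

BLOCKED by obstacle 2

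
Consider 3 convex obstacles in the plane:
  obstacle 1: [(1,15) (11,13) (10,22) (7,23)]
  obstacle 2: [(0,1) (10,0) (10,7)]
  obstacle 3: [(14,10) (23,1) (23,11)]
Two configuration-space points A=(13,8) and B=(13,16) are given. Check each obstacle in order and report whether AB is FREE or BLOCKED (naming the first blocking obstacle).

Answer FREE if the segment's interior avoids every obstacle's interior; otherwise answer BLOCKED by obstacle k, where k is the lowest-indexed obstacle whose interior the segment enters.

FREE

Obstacle 1 [(1,15) (11,13) (10,22) (7,23)]:
  edge (1,15)–(11,13): clear
  edge (11,13)–(10,22): clear
  edge (10,22)–(7,23): clear
  edge (7,23)–(1,15): clear
  midpoint (13,12) outside
  → clear
Obstacle 2 [(0,1) (10,0) (10,7)]:
  edge (0,1)–(10,0): clear
  edge (10,0)–(10,7): clear
  edge (10,7)–(0,1): clear
  midpoint (13,12) outside
  → clear
Obstacle 3 [(14,10) (23,1) (23,11)]:
  edge (14,10)–(23,1): clear
  edge (23,1)–(23,11): clear
  edge (23,11)–(14,10): clear
  midpoint (13,12) outside
  → clear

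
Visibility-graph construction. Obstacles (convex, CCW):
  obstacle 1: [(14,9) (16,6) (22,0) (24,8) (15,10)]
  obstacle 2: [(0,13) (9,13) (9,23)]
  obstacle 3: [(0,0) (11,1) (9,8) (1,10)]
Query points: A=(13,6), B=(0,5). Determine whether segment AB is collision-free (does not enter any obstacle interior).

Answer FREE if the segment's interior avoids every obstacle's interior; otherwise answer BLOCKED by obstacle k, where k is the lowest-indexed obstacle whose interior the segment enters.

Obstacle 1 [(14,9) (16,6) (22,0) (24,8) (15,10)]:
  edge (14,9)–(16,6): clear
  edge (16,6)–(22,0): clear
  edge (22,0)–(24,8): clear
  edge (24,8)–(15,10): clear
  edge (15,10)–(14,9): clear
  midpoint (13/2,11/2) outside
  → clear
Obstacle 2 [(0,13) (9,13) (9,23)]:
  edge (0,13)–(9,13): clear
  edge (9,13)–(9,23): clear
  edge (9,23)–(0,13): clear
  midpoint (13/2,11/2) outside
  → clear
Obstacle 3 [(0,0) (11,1) (9,8) (1,10)]:
  edge (0,0)–(11,1): clear
  edge (11,1)–(9,8): crosses AB
  edge (9,8)–(1,10): clear
  edge (1,10)–(0,0): crosses AB
  → BLOCKED

BLOCKED by obstacle 3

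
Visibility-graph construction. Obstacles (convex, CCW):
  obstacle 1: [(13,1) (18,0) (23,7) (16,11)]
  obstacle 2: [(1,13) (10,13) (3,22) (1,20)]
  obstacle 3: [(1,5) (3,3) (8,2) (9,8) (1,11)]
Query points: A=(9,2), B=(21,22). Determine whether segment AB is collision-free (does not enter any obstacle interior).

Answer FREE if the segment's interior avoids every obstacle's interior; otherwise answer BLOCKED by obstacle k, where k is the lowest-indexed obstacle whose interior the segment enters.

Obstacle 1 [(13,1) (18,0) (23,7) (16,11)]:
  edge (13,1)–(18,0): clear
  edge (18,0)–(23,7): clear
  edge (23,7)–(16,11): clear
  edge (16,11)–(13,1): clear
  midpoint (15,12) outside
  → clear
Obstacle 2 [(1,13) (10,13) (3,22) (1,20)]:
  edge (1,13)–(10,13): clear
  edge (10,13)–(3,22): clear
  edge (3,22)–(1,20): clear
  edge (1,20)–(1,13): clear
  midpoint (15,12) outside
  → clear
Obstacle 3 [(1,5) (3,3) (8,2) (9,8) (1,11)]:
  edge (1,5)–(3,3): clear
  edge (3,3)–(8,2): clear
  edge (8,2)–(9,8): clear
  edge (9,8)–(1,11): clear
  edge (1,11)–(1,5): clear
  midpoint (15,12) outside
  → clear

FREE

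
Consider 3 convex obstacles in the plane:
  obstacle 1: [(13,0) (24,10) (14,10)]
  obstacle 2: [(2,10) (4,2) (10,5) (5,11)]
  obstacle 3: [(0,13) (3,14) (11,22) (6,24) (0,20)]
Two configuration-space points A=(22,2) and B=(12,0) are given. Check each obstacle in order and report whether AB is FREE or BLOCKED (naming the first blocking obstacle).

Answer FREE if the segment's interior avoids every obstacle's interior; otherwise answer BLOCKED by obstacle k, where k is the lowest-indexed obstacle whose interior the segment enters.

BLOCKED by obstacle 1

Obstacle 1 [(13,0) (24,10) (14,10)]:
  edge (13,0)–(24,10): crosses AB
  edge (24,10)–(14,10): clear
  edge (14,10)–(13,0): crosses AB
  → BLOCKED
Obstacle 2 [(2,10) (4,2) (10,5) (5,11)]:
  edge (2,10)–(4,2): clear
  edge (4,2)–(10,5): clear
  edge (10,5)–(5,11): clear
  edge (5,11)–(2,10): clear
  midpoint (17,1) outside
  → clear
Obstacle 3 [(0,13) (3,14) (11,22) (6,24) (0,20)]:
  edge (0,13)–(3,14): clear
  edge (3,14)–(11,22): clear
  edge (11,22)–(6,24): clear
  edge (6,24)–(0,20): clear
  edge (0,20)–(0,13): clear
  midpoint (17,1) outside
  → clear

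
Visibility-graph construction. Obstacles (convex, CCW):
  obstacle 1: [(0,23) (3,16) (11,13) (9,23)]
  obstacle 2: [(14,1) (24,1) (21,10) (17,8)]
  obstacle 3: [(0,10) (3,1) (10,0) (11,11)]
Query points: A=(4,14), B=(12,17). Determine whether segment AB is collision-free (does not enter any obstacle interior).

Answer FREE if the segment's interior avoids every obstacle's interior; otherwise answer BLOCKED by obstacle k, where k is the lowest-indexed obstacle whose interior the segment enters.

Obstacle 1 [(0,23) (3,16) (11,13) (9,23)]:
  edge (0,23)–(3,16): clear
  edge (3,16)–(11,13): crosses AB
  edge (11,13)–(9,23): crosses AB
  edge (9,23)–(0,23): clear
  → BLOCKED
Obstacle 2 [(14,1) (24,1) (21,10) (17,8)]:
  edge (14,1)–(24,1): clear
  edge (24,1)–(21,10): clear
  edge (21,10)–(17,8): clear
  edge (17,8)–(14,1): clear
  midpoint (8,31/2) outside
  → clear
Obstacle 3 [(0,10) (3,1) (10,0) (11,11)]:
  edge (0,10)–(3,1): clear
  edge (3,1)–(10,0): clear
  edge (10,0)–(11,11): clear
  edge (11,11)–(0,10): clear
  midpoint (8,31/2) outside
  → clear

BLOCKED by obstacle 1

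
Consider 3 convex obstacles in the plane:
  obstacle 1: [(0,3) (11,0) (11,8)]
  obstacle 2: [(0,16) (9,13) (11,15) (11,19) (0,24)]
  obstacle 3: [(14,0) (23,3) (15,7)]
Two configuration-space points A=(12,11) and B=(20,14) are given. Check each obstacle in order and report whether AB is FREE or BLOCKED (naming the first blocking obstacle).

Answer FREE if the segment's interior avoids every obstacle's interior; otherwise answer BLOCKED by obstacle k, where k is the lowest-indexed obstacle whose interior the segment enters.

FREE

Obstacle 1 [(0,3) (11,0) (11,8)]:
  edge (0,3)–(11,0): clear
  edge (11,0)–(11,8): clear
  edge (11,8)–(0,3): clear
  midpoint (16,25/2) outside
  → clear
Obstacle 2 [(0,16) (9,13) (11,15) (11,19) (0,24)]:
  edge (0,16)–(9,13): clear
  edge (9,13)–(11,15): clear
  edge (11,15)–(11,19): clear
  edge (11,19)–(0,24): clear
  edge (0,24)–(0,16): clear
  midpoint (16,25/2) outside
  → clear
Obstacle 3 [(14,0) (23,3) (15,7)]:
  edge (14,0)–(23,3): clear
  edge (23,3)–(15,7): clear
  edge (15,7)–(14,0): clear
  midpoint (16,25/2) outside
  → clear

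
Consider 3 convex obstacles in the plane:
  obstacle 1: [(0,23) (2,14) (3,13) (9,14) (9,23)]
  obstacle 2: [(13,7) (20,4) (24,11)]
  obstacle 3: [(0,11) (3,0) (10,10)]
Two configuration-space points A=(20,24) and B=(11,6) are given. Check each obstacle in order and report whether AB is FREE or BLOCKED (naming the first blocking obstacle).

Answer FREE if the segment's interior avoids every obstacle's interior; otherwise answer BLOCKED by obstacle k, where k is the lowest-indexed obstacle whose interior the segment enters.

FREE

Obstacle 1 [(0,23) (2,14) (3,13) (9,14) (9,23)]:
  edge (0,23)–(2,14): clear
  edge (2,14)–(3,13): clear
  edge (3,13)–(9,14): clear
  edge (9,14)–(9,23): clear
  edge (9,23)–(0,23): clear
  midpoint (31/2,15) outside
  → clear
Obstacle 2 [(13,7) (20,4) (24,11)]:
  edge (13,7)–(20,4): clear
  edge (20,4)–(24,11): clear
  edge (24,11)–(13,7): clear
  midpoint (31/2,15) outside
  → clear
Obstacle 3 [(0,11) (3,0) (10,10)]:
  edge (0,11)–(3,0): clear
  edge (3,0)–(10,10): clear
  edge (10,10)–(0,11): clear
  midpoint (31/2,15) outside
  → clear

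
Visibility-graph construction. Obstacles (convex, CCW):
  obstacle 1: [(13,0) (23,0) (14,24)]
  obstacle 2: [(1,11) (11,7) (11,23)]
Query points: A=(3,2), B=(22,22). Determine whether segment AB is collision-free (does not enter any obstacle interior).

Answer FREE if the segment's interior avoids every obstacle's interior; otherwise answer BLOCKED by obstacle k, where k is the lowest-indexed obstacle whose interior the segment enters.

BLOCKED by obstacle 1

Obstacle 1 [(13,0) (23,0) (14,24)]:
  edge (13,0)–(23,0): clear
  edge (23,0)–(14,24): crosses AB
  edge (14,24)–(13,0): crosses AB
  → BLOCKED
Obstacle 2 [(1,11) (11,7) (11,23)]:
  edge (1,11)–(11,7): crosses AB
  edge (11,7)–(11,23): crosses AB
  edge (11,23)–(1,11): clear
  → BLOCKED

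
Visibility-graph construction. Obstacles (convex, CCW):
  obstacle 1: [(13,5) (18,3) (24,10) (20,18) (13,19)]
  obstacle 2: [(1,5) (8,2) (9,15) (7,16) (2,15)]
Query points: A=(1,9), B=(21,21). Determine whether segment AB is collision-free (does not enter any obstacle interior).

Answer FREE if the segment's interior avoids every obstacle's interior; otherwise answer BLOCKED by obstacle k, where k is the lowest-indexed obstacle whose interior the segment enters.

BLOCKED by obstacle 1

Obstacle 1 [(13,5) (18,3) (24,10) (20,18) (13,19)]:
  edge (13,5)–(18,3): clear
  edge (18,3)–(24,10): clear
  edge (24,10)–(20,18): clear
  edge (20,18)–(13,19): crosses AB
  edge (13,19)–(13,5): crosses AB
  → BLOCKED
Obstacle 2 [(1,5) (8,2) (9,15) (7,16) (2,15)]:
  edge (1,5)–(8,2): clear
  edge (8,2)–(9,15): crosses AB
  edge (9,15)–(7,16): clear
  edge (7,16)–(2,15): clear
  edge (2,15)–(1,5): crosses AB
  → BLOCKED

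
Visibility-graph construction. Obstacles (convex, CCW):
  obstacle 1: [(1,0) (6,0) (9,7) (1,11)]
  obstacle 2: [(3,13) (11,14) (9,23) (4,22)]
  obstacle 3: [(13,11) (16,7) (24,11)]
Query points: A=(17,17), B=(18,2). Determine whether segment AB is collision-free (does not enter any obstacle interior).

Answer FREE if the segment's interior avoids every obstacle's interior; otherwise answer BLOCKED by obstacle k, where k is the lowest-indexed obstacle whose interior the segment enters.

Obstacle 1 [(1,0) (6,0) (9,7) (1,11)]:
  edge (1,0)–(6,0): clear
  edge (6,0)–(9,7): clear
  edge (9,7)–(1,11): clear
  edge (1,11)–(1,0): clear
  midpoint (35/2,19/2) outside
  → clear
Obstacle 2 [(3,13) (11,14) (9,23) (4,22)]:
  edge (3,13)–(11,14): clear
  edge (11,14)–(9,23): clear
  edge (9,23)–(4,22): clear
  edge (4,22)–(3,13): clear
  midpoint (35/2,19/2) outside
  → clear
Obstacle 3 [(13,11) (16,7) (24,11)]:
  edge (13,11)–(16,7): clear
  edge (16,7)–(24,11): crosses AB
  edge (24,11)–(13,11): crosses AB
  → BLOCKED

BLOCKED by obstacle 3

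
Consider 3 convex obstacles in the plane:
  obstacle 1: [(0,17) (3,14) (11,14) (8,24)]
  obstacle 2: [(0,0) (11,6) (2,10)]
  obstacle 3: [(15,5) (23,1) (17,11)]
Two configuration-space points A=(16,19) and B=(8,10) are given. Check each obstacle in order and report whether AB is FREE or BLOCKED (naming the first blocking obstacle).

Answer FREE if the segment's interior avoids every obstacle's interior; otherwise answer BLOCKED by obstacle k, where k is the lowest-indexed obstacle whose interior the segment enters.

FREE

Obstacle 1 [(0,17) (3,14) (11,14) (8,24)]:
  edge (0,17)–(3,14): clear
  edge (3,14)–(11,14): clear
  edge (11,14)–(8,24): clear
  edge (8,24)–(0,17): clear
  midpoint (12,29/2) outside
  → clear
Obstacle 2 [(0,0) (11,6) (2,10)]:
  edge (0,0)–(11,6): clear
  edge (11,6)–(2,10): clear
  edge (2,10)–(0,0): clear
  midpoint (12,29/2) outside
  → clear
Obstacle 3 [(15,5) (23,1) (17,11)]:
  edge (15,5)–(23,1): clear
  edge (23,1)–(17,11): clear
  edge (17,11)–(15,5): clear
  midpoint (12,29/2) outside
  → clear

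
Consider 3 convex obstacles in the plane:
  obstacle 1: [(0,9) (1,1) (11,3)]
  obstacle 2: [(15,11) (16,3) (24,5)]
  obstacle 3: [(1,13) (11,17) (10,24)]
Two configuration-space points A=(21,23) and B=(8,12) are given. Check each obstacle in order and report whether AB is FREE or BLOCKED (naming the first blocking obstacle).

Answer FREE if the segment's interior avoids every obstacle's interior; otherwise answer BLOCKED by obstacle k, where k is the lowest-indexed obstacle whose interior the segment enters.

FREE

Obstacle 1 [(0,9) (1,1) (11,3)]:
  edge (0,9)–(1,1): clear
  edge (1,1)–(11,3): clear
  edge (11,3)–(0,9): clear
  midpoint (29/2,35/2) outside
  → clear
Obstacle 2 [(15,11) (16,3) (24,5)]:
  edge (15,11)–(16,3): clear
  edge (16,3)–(24,5): clear
  edge (24,5)–(15,11): clear
  midpoint (29/2,35/2) outside
  → clear
Obstacle 3 [(1,13) (11,17) (10,24)]:
  edge (1,13)–(11,17): clear
  edge (11,17)–(10,24): clear
  edge (10,24)–(1,13): clear
  midpoint (29/2,35/2) outside
  → clear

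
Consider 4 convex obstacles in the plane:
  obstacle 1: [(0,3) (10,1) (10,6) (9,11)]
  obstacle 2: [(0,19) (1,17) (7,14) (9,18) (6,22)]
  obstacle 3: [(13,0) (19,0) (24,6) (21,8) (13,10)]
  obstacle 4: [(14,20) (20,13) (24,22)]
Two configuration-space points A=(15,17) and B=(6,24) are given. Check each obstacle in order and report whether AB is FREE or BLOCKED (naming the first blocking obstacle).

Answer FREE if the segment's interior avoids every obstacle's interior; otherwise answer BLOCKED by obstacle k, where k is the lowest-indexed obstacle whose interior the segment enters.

FREE

Obstacle 1 [(0,3) (10,1) (10,6) (9,11)]:
  edge (0,3)–(10,1): clear
  edge (10,1)–(10,6): clear
  edge (10,6)–(9,11): clear
  edge (9,11)–(0,3): clear
  midpoint (21/2,41/2) outside
  → clear
Obstacle 2 [(0,19) (1,17) (7,14) (9,18) (6,22)]:
  edge (0,19)–(1,17): clear
  edge (1,17)–(7,14): clear
  edge (7,14)–(9,18): clear
  edge (9,18)–(6,22): clear
  edge (6,22)–(0,19): clear
  midpoint (21/2,41/2) outside
  → clear
Obstacle 3 [(13,0) (19,0) (24,6) (21,8) (13,10)]:
  edge (13,0)–(19,0): clear
  edge (19,0)–(24,6): clear
  edge (24,6)–(21,8): clear
  edge (21,8)–(13,10): clear
  edge (13,10)–(13,0): clear
  midpoint (21/2,41/2) outside
  → clear
Obstacle 4 [(14,20) (20,13) (24,22)]:
  edge (14,20)–(20,13): clear
  edge (20,13)–(24,22): clear
  edge (24,22)–(14,20): clear
  midpoint (21/2,41/2) outside
  → clear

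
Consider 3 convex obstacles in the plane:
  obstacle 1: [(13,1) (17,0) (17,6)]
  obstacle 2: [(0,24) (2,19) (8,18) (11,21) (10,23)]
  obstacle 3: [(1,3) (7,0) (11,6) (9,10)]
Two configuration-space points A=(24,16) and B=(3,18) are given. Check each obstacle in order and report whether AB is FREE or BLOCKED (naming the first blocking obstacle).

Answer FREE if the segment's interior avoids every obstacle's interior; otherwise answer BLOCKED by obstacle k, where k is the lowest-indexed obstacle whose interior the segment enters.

Obstacle 1 [(13,1) (17,0) (17,6)]:
  edge (13,1)–(17,0): clear
  edge (17,0)–(17,6): clear
  edge (17,6)–(13,1): clear
  midpoint (27/2,17) outside
  → clear
Obstacle 2 [(0,24) (2,19) (8,18) (11,21) (10,23)]:
  edge (0,24)–(2,19): clear
  edge (2,19)–(8,18): clear
  edge (8,18)–(11,21): clear
  edge (11,21)–(10,23): clear
  edge (10,23)–(0,24): clear
  midpoint (27/2,17) outside
  → clear
Obstacle 3 [(1,3) (7,0) (11,6) (9,10)]:
  edge (1,3)–(7,0): clear
  edge (7,0)–(11,6): clear
  edge (11,6)–(9,10): clear
  edge (9,10)–(1,3): clear
  midpoint (27/2,17) outside
  → clear

FREE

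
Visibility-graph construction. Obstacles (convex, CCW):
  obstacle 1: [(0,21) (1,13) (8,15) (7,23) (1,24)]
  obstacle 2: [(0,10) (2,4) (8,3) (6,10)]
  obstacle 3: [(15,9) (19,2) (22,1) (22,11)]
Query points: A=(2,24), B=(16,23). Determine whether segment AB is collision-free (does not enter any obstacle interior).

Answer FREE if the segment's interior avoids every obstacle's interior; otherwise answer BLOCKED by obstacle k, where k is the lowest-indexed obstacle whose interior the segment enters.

Obstacle 1 [(0,21) (1,13) (8,15) (7,23) (1,24)]:
  edge (0,21)–(1,13): clear
  edge (1,13)–(8,15): clear
  edge (8,15)–(7,23): clear
  edge (7,23)–(1,24): clear
  edge (1,24)–(0,21): clear
  midpoint (9,47/2) outside
  → clear
Obstacle 2 [(0,10) (2,4) (8,3) (6,10)]:
  edge (0,10)–(2,4): clear
  edge (2,4)–(8,3): clear
  edge (8,3)–(6,10): clear
  edge (6,10)–(0,10): clear
  midpoint (9,47/2) outside
  → clear
Obstacle 3 [(15,9) (19,2) (22,1) (22,11)]:
  edge (15,9)–(19,2): clear
  edge (19,2)–(22,1): clear
  edge (22,1)–(22,11): clear
  edge (22,11)–(15,9): clear
  midpoint (9,47/2) outside
  → clear

FREE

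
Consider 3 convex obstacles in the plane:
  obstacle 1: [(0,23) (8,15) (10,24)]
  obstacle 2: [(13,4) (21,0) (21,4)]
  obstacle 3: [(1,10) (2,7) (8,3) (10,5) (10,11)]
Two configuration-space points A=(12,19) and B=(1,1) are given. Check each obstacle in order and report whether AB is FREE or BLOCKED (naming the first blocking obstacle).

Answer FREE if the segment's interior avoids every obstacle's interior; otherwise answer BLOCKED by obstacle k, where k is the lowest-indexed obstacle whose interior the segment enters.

BLOCKED by obstacle 3

Obstacle 1 [(0,23) (8,15) (10,24)]:
  edge (0,23)–(8,15): clear
  edge (8,15)–(10,24): clear
  edge (10,24)–(0,23): clear
  midpoint (13/2,10) outside
  → clear
Obstacle 2 [(13,4) (21,0) (21,4)]:
  edge (13,4)–(21,0): clear
  edge (21,0)–(21,4): clear
  edge (21,4)–(13,4): clear
  midpoint (13/2,10) outside
  → clear
Obstacle 3 [(1,10) (2,7) (8,3) (10,5) (10,11)]:
  edge (1,10)–(2,7): clear
  edge (2,7)–(8,3): crosses AB
  edge (8,3)–(10,5): clear
  edge (10,5)–(10,11): clear
  edge (10,11)–(1,10): crosses AB
  → BLOCKED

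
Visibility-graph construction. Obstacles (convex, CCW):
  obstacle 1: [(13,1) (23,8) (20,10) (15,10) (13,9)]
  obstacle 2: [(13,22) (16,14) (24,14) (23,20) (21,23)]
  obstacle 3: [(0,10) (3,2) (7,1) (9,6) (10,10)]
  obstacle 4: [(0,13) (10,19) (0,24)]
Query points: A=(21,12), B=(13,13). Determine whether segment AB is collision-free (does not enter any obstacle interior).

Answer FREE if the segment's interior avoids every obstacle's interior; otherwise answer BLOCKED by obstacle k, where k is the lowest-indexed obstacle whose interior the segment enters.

Obstacle 1 [(13,1) (23,8) (20,10) (15,10) (13,9)]:
  edge (13,1)–(23,8): clear
  edge (23,8)–(20,10): clear
  edge (20,10)–(15,10): clear
  edge (15,10)–(13,9): clear
  edge (13,9)–(13,1): clear
  midpoint (17,25/2) outside
  → clear
Obstacle 2 [(13,22) (16,14) (24,14) (23,20) (21,23)]:
  edge (13,22)–(16,14): clear
  edge (16,14)–(24,14): clear
  edge (24,14)–(23,20): clear
  edge (23,20)–(21,23): clear
  edge (21,23)–(13,22): clear
  midpoint (17,25/2) outside
  → clear
Obstacle 3 [(0,10) (3,2) (7,1) (9,6) (10,10)]:
  edge (0,10)–(3,2): clear
  edge (3,2)–(7,1): clear
  edge (7,1)–(9,6): clear
  edge (9,6)–(10,10): clear
  edge (10,10)–(0,10): clear
  midpoint (17,25/2) outside
  → clear
Obstacle 4 [(0,13) (10,19) (0,24)]:
  edge (0,13)–(10,19): clear
  edge (10,19)–(0,24): clear
  edge (0,24)–(0,13): clear
  midpoint (17,25/2) outside
  → clear

FREE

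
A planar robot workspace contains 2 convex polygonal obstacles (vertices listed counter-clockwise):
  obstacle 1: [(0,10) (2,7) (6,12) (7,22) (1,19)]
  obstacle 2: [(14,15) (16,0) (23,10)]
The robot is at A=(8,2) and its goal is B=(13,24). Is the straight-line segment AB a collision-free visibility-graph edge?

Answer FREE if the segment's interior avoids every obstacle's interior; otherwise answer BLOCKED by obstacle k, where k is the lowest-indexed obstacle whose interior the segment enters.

Obstacle 1 [(0,10) (2,7) (6,12) (7,22) (1,19)]:
  edge (0,10)–(2,7): clear
  edge (2,7)–(6,12): clear
  edge (6,12)–(7,22): clear
  edge (7,22)–(1,19): clear
  edge (1,19)–(0,10): clear
  midpoint (21/2,13) outside
  → clear
Obstacle 2 [(14,15) (16,0) (23,10)]:
  edge (14,15)–(16,0): clear
  edge (16,0)–(23,10): clear
  edge (23,10)–(14,15): clear
  midpoint (21/2,13) outside
  → clear

FREE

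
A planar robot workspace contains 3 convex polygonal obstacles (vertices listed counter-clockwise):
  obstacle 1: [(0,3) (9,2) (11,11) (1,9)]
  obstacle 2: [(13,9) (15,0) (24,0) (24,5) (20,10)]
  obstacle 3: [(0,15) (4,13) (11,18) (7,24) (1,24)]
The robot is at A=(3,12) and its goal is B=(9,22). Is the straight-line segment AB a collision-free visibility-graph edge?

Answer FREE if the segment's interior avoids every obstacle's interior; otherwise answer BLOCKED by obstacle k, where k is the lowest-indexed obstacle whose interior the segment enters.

Obstacle 1 [(0,3) (9,2) (11,11) (1,9)]:
  edge (0,3)–(9,2): clear
  edge (9,2)–(11,11): clear
  edge (11,11)–(1,9): clear
  edge (1,9)–(0,3): clear
  midpoint (6,17) outside
  → clear
Obstacle 2 [(13,9) (15,0) (24,0) (24,5) (20,10)]:
  edge (13,9)–(15,0): clear
  edge (15,0)–(24,0): clear
  edge (24,0)–(24,5): clear
  edge (24,5)–(20,10): clear
  edge (20,10)–(13,9): clear
  midpoint (6,17) outside
  → clear
Obstacle 3 [(0,15) (4,13) (11,18) (7,24) (1,24)]:
  edge (0,15)–(4,13): crosses AB
  edge (4,13)–(11,18): clear
  edge (11,18)–(7,24): crosses AB
  edge (7,24)–(1,24): clear
  edge (1,24)–(0,15): clear
  → BLOCKED

BLOCKED by obstacle 3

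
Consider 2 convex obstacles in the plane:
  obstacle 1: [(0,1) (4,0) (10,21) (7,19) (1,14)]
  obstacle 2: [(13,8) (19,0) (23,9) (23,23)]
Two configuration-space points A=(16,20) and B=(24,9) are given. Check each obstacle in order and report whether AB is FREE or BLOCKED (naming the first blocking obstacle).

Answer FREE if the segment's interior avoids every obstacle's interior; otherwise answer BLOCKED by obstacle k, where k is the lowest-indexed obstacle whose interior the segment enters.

BLOCKED by obstacle 2

Obstacle 1 [(0,1) (4,0) (10,21) (7,19) (1,14)]:
  edge (0,1)–(4,0): clear
  edge (4,0)–(10,21): clear
  edge (10,21)–(7,19): clear
  edge (7,19)–(1,14): clear
  edge (1,14)–(0,1): clear
  midpoint (20,29/2) outside
  → clear
Obstacle 2 [(13,8) (19,0) (23,9) (23,23)]:
  edge (13,8)–(19,0): clear
  edge (19,0)–(23,9): clear
  edge (23,9)–(23,23): crosses AB
  edge (23,23)–(13,8): crosses AB
  → BLOCKED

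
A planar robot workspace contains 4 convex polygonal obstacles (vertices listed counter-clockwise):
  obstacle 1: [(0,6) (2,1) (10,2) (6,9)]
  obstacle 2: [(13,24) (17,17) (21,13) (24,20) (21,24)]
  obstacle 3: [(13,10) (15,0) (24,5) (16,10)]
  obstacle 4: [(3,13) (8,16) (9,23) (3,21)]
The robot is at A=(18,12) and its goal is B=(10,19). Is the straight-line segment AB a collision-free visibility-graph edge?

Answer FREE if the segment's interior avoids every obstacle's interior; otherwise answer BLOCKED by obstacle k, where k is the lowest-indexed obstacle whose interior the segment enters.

FREE

Obstacle 1 [(0,6) (2,1) (10,2) (6,9)]:
  edge (0,6)–(2,1): clear
  edge (2,1)–(10,2): clear
  edge (10,2)–(6,9): clear
  edge (6,9)–(0,6): clear
  midpoint (14,31/2) outside
  → clear
Obstacle 2 [(13,24) (17,17) (21,13) (24,20) (21,24)]:
  edge (13,24)–(17,17): clear
  edge (17,17)–(21,13): clear
  edge (21,13)–(24,20): clear
  edge (24,20)–(21,24): clear
  edge (21,24)–(13,24): clear
  midpoint (14,31/2) outside
  → clear
Obstacle 3 [(13,10) (15,0) (24,5) (16,10)]:
  edge (13,10)–(15,0): clear
  edge (15,0)–(24,5): clear
  edge (24,5)–(16,10): clear
  edge (16,10)–(13,10): clear
  midpoint (14,31/2) outside
  → clear
Obstacle 4 [(3,13) (8,16) (9,23) (3,21)]:
  edge (3,13)–(8,16): clear
  edge (8,16)–(9,23): clear
  edge (9,23)–(3,21): clear
  edge (3,21)–(3,13): clear
  midpoint (14,31/2) outside
  → clear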